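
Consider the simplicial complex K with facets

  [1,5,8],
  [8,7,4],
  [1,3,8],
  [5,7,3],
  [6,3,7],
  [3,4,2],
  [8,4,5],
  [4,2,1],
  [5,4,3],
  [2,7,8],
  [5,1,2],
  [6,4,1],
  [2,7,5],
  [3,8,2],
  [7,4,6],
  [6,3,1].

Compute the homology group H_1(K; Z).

Take the total order 1 < 2 < 3 < 4 < 5 < 6 < 7 < 8 on the vertex set. Then K (dimension 2) consists of the simplices:

  0-simplices (8): [1], [2], [3], [4], [5], [6], [7], [8]
  1-simplices (24): (24 of them)
  2-simplices (16): [1,2,4], [1,2,5], [1,3,6], [1,3,8], [1,4,6], [1,5,8], [2,3,4], [2,3,8], [2,5,7], [2,7,8], [3,4,5], [3,5,7], [3,6,7], [4,5,8], [4,6,7], [4,7,8]

giving chain groups C_0 ≅ Z^8, C_1 ≅ Z^24, C_2 ≅ Z^16.

Boundary ∂_1: C_1 → C_0 maps an edge to its endpoints' difference, ∂[p,q] = q − p.
This gives a 8×24 integer matrix of rank 7; reducing to Smith normal form yields diagonal entries (1,1,1,1,1,1,1).

The boundary map ∂_2: C_2 → C_1 sends each 2-simplex [p,q,r] to [q,r] − [p,r] + [p,q]. For instance
  ∂[3,6,7] = [6,7] − [3,7] + [3,6],
  ∂[1,4,6] = [4,6] − [1,6] + [1,4].
The resulting 24×16 matrix has rank 15, and its Smith normal form has invariant factors (1,1,1,1,1,1,1,1,1,1,1,1,1,1,1).

Now H_k = ker ∂_k / im ∂_{k+1}, so:

  H_1: rank ker ∂_1 − rank ∂_2 = (24 − 7) − 15 = 2, and the invariant factors of ∂_2 are all 1, so H_1 = Z^2.

H_1 ≅ Z^2.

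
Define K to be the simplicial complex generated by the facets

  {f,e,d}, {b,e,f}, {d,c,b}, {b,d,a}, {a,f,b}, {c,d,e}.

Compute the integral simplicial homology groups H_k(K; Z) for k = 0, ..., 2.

H_0 ≅ Z,  H_1 ≅ Z,  H_2 = 0.

Order the vertices as a < b < c < d < e < f. Listing each simplex with vertices in this order, K has dimension 2 with simplices:

  0-simplices (6): a, b, c, d, e, f
  1-simplices (12): ab, ad, af, bc, bd, be, bf, cd, ce, de, df, ef
  2-simplices (6): abd, abf, bcd, bef, cde, def

so the chain groups are C_0 ≅ Z^6, C_1 ≅ Z^12, C_2 ≅ Z^6.

∂_1: C_1 → C_0 maps an edge to its endpoints' difference, ∂[p,q] = q − p. For instance
  ∂ab = b − a.
As a 6×12 matrix over Z this has rank 5, with invariant factors (1,1,1,1,1).

Boundary ∂_2: C_2 → C_1 maps a triangle to the signed sum of its edges. For instance
  ∂bef = ef − bf + be,
  ∂cde = de − ce + cd.
As a 12×6 matrix over Z this has rank 6, with invariant factors (1,1,1,1,1,1).

Reading off H_k = ker ∂_k / im ∂_{k+1}:

  H_0: rank C_0 − rank ∂_1 = 6 − 5 = 1, and the invariant factors of ∂_1 are all 1, so H_0 = Z.
  H_1: rank ker ∂_1 − rank ∂_2 = (12 − 5) − 6 = 1, and the invariant factors of ∂_2 are all 1, so H_1 = Z.
  H_2: rank ker ∂_2 − rank ∂_3 = (6 − 6) − 0 = 0, and there is no ∂_3, so H_2 = 0.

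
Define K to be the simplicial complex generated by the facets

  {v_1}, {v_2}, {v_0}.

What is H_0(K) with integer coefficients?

Take the total order v_0 < v_1 < v_2 on the vertex set. Then K (dimension 0) consists of the simplices:

  0-simplices (3): [v_0], [v_1], [v_2]

giving chain groups C_0 ≅ Z^3.

Computing H_k = (kernel of ∂_k) / (image of ∂_{k+1}):

  H_0: rank C_0 − rank ∂_1 = 3 − 0 = 3, and there is no ∂_1, so H_0 ≅ Z^3.

H_0 = Z^3.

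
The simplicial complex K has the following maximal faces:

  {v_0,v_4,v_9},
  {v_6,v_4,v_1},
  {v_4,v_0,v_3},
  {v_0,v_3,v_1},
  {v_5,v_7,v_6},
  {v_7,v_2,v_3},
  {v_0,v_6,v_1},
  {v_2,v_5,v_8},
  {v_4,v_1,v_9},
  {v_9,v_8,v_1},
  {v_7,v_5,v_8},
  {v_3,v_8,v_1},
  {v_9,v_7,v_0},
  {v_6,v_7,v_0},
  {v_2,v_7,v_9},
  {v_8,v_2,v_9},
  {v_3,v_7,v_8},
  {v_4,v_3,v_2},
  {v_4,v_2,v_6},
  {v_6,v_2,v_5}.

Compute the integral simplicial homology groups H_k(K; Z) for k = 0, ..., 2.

Order the vertices as v_0 < v_1 < v_2 < v_3 < v_4 < v_5 < v_6 < v_7 < v_8 < v_9. Listing each simplex with vertices in this order, K has dimension 2 with simplices:

  0-simplices (10): [v_0], [v_1], [v_2], [v_3], [v_4], [v_5], [v_6], [v_7], [v_8], [v_9]
  1-simplices (30): (30 of them)
  2-simplices (20): (20 of them)

so the chain groups are C_0 ≅ Z^10, C_1 ≅ Z^30, C_2 ≅ Z^20.

Boundary ∂_1: C_1 → C_0 maps an edge to its endpoints' difference, ∂[p,q] = q − p. For instance
  ∂[v_2,v_3] = [v_3] − [v_2].
The 10×30 boundary matrix has rank 9 and Smith normal form diag(1,1,1,1,1,1,1,1,1).

The boundary map ∂_2: C_2 → C_1 acts by ∂[p,q,r] = [q,r] − [p,r] + [p,q]. For instance
  ∂[v_1,v_3,v_8] = [v_3,v_8] − [v_1,v_8] + [v_1,v_3],
  ∂[v_0,v_4,v_9] = [v_4,v_9] − [v_0,v_9] + [v_0,v_4].
As a 30×20 matrix over Z this has rank 20, with invariant factors (1,1,1,1,1,1,1,1,1,1,1,1,1,1,1,1,1,1,1,2).

From H_k ≅ ker(∂_k) / im(∂_{k+1}) we obtain:

  H_0: rank C_0 − rank ∂_1 = 10 − 9 = 1, and the invariant factors of ∂_1 are all 1, so H_0 ≅ Z.
  H_1: rank ker ∂_1 − rank ∂_2 = (30 − 9) − 20 = 1, and ∂_2 has invariant factor 2 > 1, so H_1 ≅ Z ⊕ Z_2.
  H_2: rank ker ∂_2 − rank ∂_3 = (20 − 20) − 0 = 0, and there is no ∂_3, so H_2 ≅ 0.

(K is a triangulation of the Klein bottle.)

H_0 ≅ Z,  H_1 ≅ Z ⊕ Z_2,  H_2 = 0.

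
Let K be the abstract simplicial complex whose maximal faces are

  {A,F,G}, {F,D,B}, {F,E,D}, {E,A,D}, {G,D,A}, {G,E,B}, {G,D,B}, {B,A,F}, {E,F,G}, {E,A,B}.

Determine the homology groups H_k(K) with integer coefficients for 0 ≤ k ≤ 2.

H_0 ≅ Z,  H_1 ≅ Z/2,  H_2 = 0.

Take the total order A < B < D < E < F < G on the vertex set. Then K (dimension 2) consists of the simplices:

  0-simplices (6): A, B, D, E, F, G
  1-simplices (15): AB, AD, AE, AF, AG, BD, BE, BF, BG, DE, DF, DG, EF, EG, FG
  2-simplices (10): ABE, ABF, ADE, ADG, AFG, BDF, BDG, BEG, DEF, EFG

Hence C_0 ≅ Z^6, C_1 ≅ Z^15, C_2 ≅ Z^10.

The boundary map ∂_1: C_1 → C_0 sends each edge [p,q] (with p < q) to q − p. For instance
  ∂EG = G − E.
The resulting 6×15 matrix has rank 5, and its Smith normal form has invariant factors (1,1,1,1,1).

∂_2: C_2 → C_1 acts by ∂[p,q,r] = [q,r] − [p,r] + [p,q]. For instance
  ∂ABE = BE − AE + AB,
  ∂ADG = DG − AG + AD.
The 15×10 boundary matrix has rank 10 and Smith normal form diag(1,1,1,1,1,1,1,1,1,2).

Reading off H_k = ker ∂_k / im ∂_{k+1}:

  H_0: rank C_0 − rank ∂_1 = 6 − 5 = 1, and the invariant factors of ∂_1 are all 1, so H_0 = Z.
  H_1: rank ker ∂_1 − rank ∂_2 = (15 − 5) − 10 = 0, and ∂_2 has invariant factor 2 > 1, so H_1 = Z/2.
  H_2: rank ker ∂_2 − rank ∂_3 = (10 − 10) − 0 = 0, and there is no ∂_3, so H_2 = 0.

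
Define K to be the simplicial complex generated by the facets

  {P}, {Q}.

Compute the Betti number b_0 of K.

We work with the vertex ordering P < Q. The simplices of K, each written with vertices in increasing order, are:

  0-simplices (2): P, Q

so the chain groups are C_0 ≅ Z^2.

Reading off H_k = ker ∂_k / im ∂_{k+1}:

  H_0: rank C_0 − rank ∂_1 = 2 − 0 = 2, and there is no ∂_1, so H_0 = Z^2.

Hence the Betti numbers are b_0 = 2.

b_0 = 2.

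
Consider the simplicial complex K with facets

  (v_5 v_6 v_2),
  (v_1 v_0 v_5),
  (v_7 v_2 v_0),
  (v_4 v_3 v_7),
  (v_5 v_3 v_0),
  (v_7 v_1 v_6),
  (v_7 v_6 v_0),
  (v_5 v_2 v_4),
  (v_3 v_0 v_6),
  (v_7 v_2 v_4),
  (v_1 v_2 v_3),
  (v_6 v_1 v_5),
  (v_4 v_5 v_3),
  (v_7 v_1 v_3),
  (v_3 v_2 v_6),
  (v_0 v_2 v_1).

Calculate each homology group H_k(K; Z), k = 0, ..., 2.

H_0 ≅ Z,  H_1 ≅ Z^2,  H_2 ≅ Z.

Take the total order v_0 < v_1 < v_2 < v_3 < v_4 < v_5 < v_6 < v_7 on the vertex set. Then K (dimension 2) consists of the simplices:

  0-simplices (8): [v_0], [v_1], [v_2], [v_3], [v_4], [v_5], [v_6], [v_7]
  1-simplices (24): (24 of them)
  2-simplices (16): (16 of them)

giving chain groups C_0 ≅ Z^8, C_1 ≅ Z^24, C_2 ≅ Z^16.

Boundary ∂_1: C_1 → C_0 maps an edge to its endpoints' difference, ∂[p,q] = q − p.
This gives a 8×24 integer matrix of rank 7; reducing to Smith normal form yields diagonal entries (1,1,1,1,1,1,1).

Boundary ∂_2: C_2 → C_1 acts by ∂[p,q,r] = [q,r] − [p,r] + [p,q]. For instance
  ∂[v_2,v_3,v_6] = [v_3,v_6] − [v_2,v_6] + [v_2,v_3],
  ∂[v_0,v_3,v_6] = [v_3,v_6] − [v_0,v_6] + [v_0,v_3].
As a 24×16 matrix over Z this has rank 15, with invariant factors (1,1,1,1,1,1,1,1,1,1,1,1,1,1,1).

Now H_k = ker ∂_k / im ∂_{k+1}, so:

  H_0: rank C_0 − rank ∂_1 = 8 − 7 = 1, and the invariant factors of ∂_1 are all 1, so H_0 ≅ Z.
  H_1: rank ker ∂_1 − rank ∂_2 = (24 − 7) − 15 = 2, and the invariant factors of ∂_2 are all 1, so H_1 ≅ Z^2.
  H_2: rank ker ∂_2 − rank ∂_3 = (16 − 15) − 0 = 1, and there is no ∂_3, so H_2 ≅ Z.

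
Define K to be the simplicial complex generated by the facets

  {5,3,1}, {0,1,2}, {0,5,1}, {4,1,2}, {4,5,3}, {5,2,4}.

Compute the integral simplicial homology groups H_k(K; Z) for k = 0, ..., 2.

Order the vertices as 0 < 1 < 2 < 3 < 4 < 5. Listing each simplex with vertices in this order, K has dimension 2 with simplices:

  0-simplices (6): [0], [1], [2], [3], [4], [5]
  1-simplices (12): [0,1], [0,2], [0,5], [1,2], [1,3], [1,4], [1,5], [2,4], [2,5], [3,4], [3,5], [4,5]
  2-simplices (6): [0,1,2], [0,1,5], [1,2,4], [1,3,5], [2,4,5], [3,4,5]

Hence C_0 ≅ Z^6, C_1 ≅ Z^12, C_2 ≅ Z^6.

∂_1: C_1 → C_0 maps an edge to its endpoints' difference, ∂[p,q] = q − p. For instance
  ∂[0,5] = [5] − [0].
The resulting 6×12 matrix has rank 5, and its Smith normal form has invariant factors (1,1,1,1,1).

Boundary ∂_2: C_2 → C_1 maps a triangle to the signed sum of its edges. For instance
  ∂[1,2,4] = [2,4] − [1,4] + [1,2],
  ∂[3,4,5] = [4,5] − [3,5] + [3,4].
This gives a 12×6 integer matrix of rank 6; reducing to Smith normal form yields diagonal entries (1,1,1,1,1,1).

From H_k ≅ ker(∂_k) / im(∂_{k+1}) we obtain:

  H_0: rank C_0 − rank ∂_1 = 6 − 5 = 1, and the invariant factors of ∂_1 are all 1, so H_0 ≅ Z.
  H_1: rank ker ∂_1 − rank ∂_2 = (12 − 5) − 6 = 1, and the invariant factors of ∂_2 are all 1, so H_1 ≅ Z.
  H_2: rank ker ∂_2 − rank ∂_3 = (6 − 6) − 0 = 0, and there is no ∂_3, so H_2 ≅ 0.

As a check, the Euler characteristic is 6 − 12 + 6 = 0, which agrees with 1 − 1 + 0 = 0.

H_0 ≅ Z,  H_1 ≅ Z,  H_2 = 0.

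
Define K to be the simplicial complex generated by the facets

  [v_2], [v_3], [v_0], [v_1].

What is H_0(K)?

H_0 ≅ Z^4.

Take the total order v_0 < v_1 < v_2 < v_3 on the vertex set. Then K (dimension 0) consists of the simplices:

  0-simplices (4): [v_0], [v_1], [v_2], [v_3]

Hence C_0 ≅ Z^4.

Now H_k = ker ∂_k / im ∂_{k+1}, so:

  H_0: rank C_0 − rank ∂_1 = 4 − 0 = 4, and there is no ∂_1, so H_0 ≅ Z^4.

(K is a triangulation of a set of 4 points.)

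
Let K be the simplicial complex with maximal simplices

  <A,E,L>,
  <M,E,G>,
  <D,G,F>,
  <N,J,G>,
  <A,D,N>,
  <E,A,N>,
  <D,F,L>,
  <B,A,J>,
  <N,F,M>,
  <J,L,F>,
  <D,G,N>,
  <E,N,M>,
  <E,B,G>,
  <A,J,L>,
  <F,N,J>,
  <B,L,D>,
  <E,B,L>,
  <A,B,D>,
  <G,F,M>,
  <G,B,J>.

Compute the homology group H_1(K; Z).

Take the total order A < B < D < E < F < G < J < L < M < N on the vertex set. Then K (dimension 2) consists of the simplices:

  0-simplices (10): A, B, D, E, F, G, J, L, M, N
  1-simplices (30): AB, AD, AE, AJ, AL, AN, BD, BE, BG, BJ, BL, DF, DG, DL, DN, EG, EL, EM, EN, FG, FJ, FL, FM, FN, GJ, GM, GN, JL, JN, MN
  2-simplices (20): ABD, ABJ, ADN, AEL, AEN, AJL, BDL, BEG, BEL, BGJ, DFG, DFL, DGN, EGM, EMN, FGM, FJL, FJN, FMN, GJN

so the chain groups are C_0 ≅ Z^10, C_1 ≅ Z^30, C_2 ≅ Z^20.

∂_1: C_1 → C_0 maps an edge to its endpoints' difference, ∂[p,q] = q − p. For instance
  ∂DF = F − D.
The resulting 10×30 matrix has rank 9, and its Smith normal form has invariant factors (1,1,1,1,1,1,1,1,1).

∂_2: C_2 → C_1 sends each 2-simplex [p,q,r] to [q,r] − [p,r] + [p,q]. For instance
  ∂FMN = MN − FN + FM,
  ∂BEG = EG − BG + BE.
As a 30×20 matrix over Z this has rank 20, with invariant factors (1,1,1,1,1,1,1,1,1,1,1,1,1,1,1,1,1,1,1,2).

Computing H_k = (kernel of ∂_k) / (image of ∂_{k+1}):

  H_1: rank ker ∂_1 − rank ∂_2 = (30 − 9) − 20 = 1, and ∂_2 has invariant factor 2 > 1, so H_1 = Z × Z/2.

H_1 = Z × Z/2.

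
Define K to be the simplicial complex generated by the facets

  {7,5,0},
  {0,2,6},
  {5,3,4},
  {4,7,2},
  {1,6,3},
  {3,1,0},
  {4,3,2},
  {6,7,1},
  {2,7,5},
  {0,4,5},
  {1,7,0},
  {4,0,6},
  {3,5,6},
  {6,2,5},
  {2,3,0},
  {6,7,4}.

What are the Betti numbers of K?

b_0 = 1, b_1 = 2, b_2 = 1.

Order the vertices as 0 < 1 < 2 < 3 < 4 < 5 < 6 < 7. Listing each simplex with vertices in this order, K has dimension 2 with simplices:

  0-simplices (8): [0], [1], [2], [3], [4], [5], [6], [7]
  1-simplices (24): (24 of them)
  2-simplices (16): [0,1,3], [0,1,7], [0,2,3], [0,2,6], [0,4,5], [0,4,6], [0,5,7], [1,3,6], [1,6,7], [2,3,4], [2,4,7], [2,5,6], [2,5,7], [3,4,5], [3,5,6], [4,6,7]

so the chain groups are C_0 ≅ Z^8, C_1 ≅ Z^24, C_2 ≅ Z^16.

∂_1: C_1 → C_0 sends each edge [p,q] (with p < q) to q − p. For instance
  ∂[4,7] = [7] − [4].
The resulting 8×24 matrix has rank 7, and its Smith normal form has invariant factors (1,1,1,1,1,1,1).

∂_2: C_2 → C_1 acts by ∂[p,q,r] = [q,r] − [p,r] + [p,q]. For instance
  ∂[2,4,7] = [4,7] − [2,7] + [2,4],
  ∂[3,4,5] = [4,5] − [3,5] + [3,4].
This gives a 24×16 integer matrix of rank 15; reducing to Smith normal form yields diagonal entries (1,1,1,1,1,1,1,1,1,1,1,1,1,1,1).

Now H_k = ker ∂_k / im ∂_{k+1}, so:

  H_0: rank C_0 − rank ∂_1 = 8 − 7 = 1, and the invariant factors of ∂_1 are all 1, so H_0 ≅ Z.
  H_1: rank ker ∂_1 − rank ∂_2 = (24 − 7) − 15 = 2, and the invariant factors of ∂_2 are all 1, so H_1 ≅ Z^2.
  H_2: rank ker ∂_2 − rank ∂_3 = (16 − 15) − 0 = 1, and there is no ∂_3, so H_2 ≅ Z.

(K is a triangulation of the torus T^2.)

Hence the Betti numbers are b_0 = 1, b_1 = 2, b_2 = 1.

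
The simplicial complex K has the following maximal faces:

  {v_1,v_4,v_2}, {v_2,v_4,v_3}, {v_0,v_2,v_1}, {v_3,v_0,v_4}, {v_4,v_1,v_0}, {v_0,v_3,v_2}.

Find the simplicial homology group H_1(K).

H_1 ≅ 0.

We work with the vertex ordering v_0 < v_1 < v_2 < v_3 < v_4. The simplices of K, each written with vertices in increasing order, are:

  0-simplices (5): [v_0], [v_1], [v_2], [v_3], [v_4]
  1-simplices (9): [v_0,v_1], [v_0,v_2], [v_0,v_3], [v_0,v_4], [v_1,v_2], [v_1,v_4], [v_2,v_3], [v_2,v_4], [v_3,v_4]
  2-simplices (6): [v_0,v_1,v_2], [v_0,v_1,v_4], [v_0,v_2,v_3], [v_0,v_3,v_4], [v_1,v_2,v_4], [v_2,v_3,v_4]

so the chain groups are C_0 ≅ Z^5, C_1 ≅ Z^9, C_2 ≅ Z^6.

∂_1: C_1 → C_0 is given by ∂[p,q] = [q] − [p].
As a 5×9 matrix over Z this has rank 4, with invariant factors (1,1,1,1).

∂_2: C_2 → C_1 maps a triangle to the signed sum of its edges. For instance
  ∂[v_0,v_3,v_4] = [v_3,v_4] − [v_0,v_4] + [v_0,v_3],
  ∂[v_2,v_3,v_4] = [v_3,v_4] − [v_2,v_4] + [v_2,v_3].
The 9×6 boundary matrix has rank 5 and Smith normal form diag(1,1,1,1,1).

Reading off H_k = ker ∂_k / im ∂_{k+1}:

  H_1: rank ker ∂_1 − rank ∂_2 = (9 − 4) − 5 = 0, and the invariant factors of ∂_2 are all 1, so H_1 ≅ 0.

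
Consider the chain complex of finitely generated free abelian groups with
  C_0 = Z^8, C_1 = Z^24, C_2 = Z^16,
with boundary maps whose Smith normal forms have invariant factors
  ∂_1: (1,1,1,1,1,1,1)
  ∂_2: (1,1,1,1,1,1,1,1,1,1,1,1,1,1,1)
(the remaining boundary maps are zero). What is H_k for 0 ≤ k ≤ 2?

H_0: b_0 = 8 − 0 − 7 = 1; torsion from ∂_1 factors > 1: none. So H_0 ≅ Z.
H_1: b_1 = 24 − 7 − 15 = 2; torsion from ∂_2 factors > 1: none. So H_1 ≅ Z^2.
H_2: b_2 = 16 − 15 − 0 = 1; torsion from ∂_3 factors > 1: none. So H_2 ≅ Z.

H_0 ≅ Z,  H_1 ≅ Z^2,  H_2 ≅ Z.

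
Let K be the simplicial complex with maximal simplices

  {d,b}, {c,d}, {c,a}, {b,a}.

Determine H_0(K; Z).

Take the total order a < b < c < d on the vertex set. Then K (dimension 1) consists of the simplices:

  0-simplices (4): a, b, c, d
  1-simplices (4): ab, ac, bd, cd

giving chain groups C_0 ≅ Z^4, C_1 ≅ Z^4.

∂_1: C_1 → C_0 is given by ∂[p,q] = [q] − [p].
As a 4×4 matrix over Z this has rank 3, with invariant factors (1,1,1).

From H_k ≅ ker(∂_k) / im(∂_{k+1}) we obtain:

  H_0: rank C_0 − rank ∂_1 = 4 − 3 = 1, and the invariant factors of ∂_1 are all 1, so H_0 = Z.

H_0 ≅ Z.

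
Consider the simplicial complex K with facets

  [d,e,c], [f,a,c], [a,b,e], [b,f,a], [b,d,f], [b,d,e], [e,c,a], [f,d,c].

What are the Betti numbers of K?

b_0 = 1, b_1 = 0, b_2 = 1.

Take the total order a < b < c < d < e < f on the vertex set. Then K (dimension 2) consists of the simplices:

  0-simplices (6): a, b, c, d, e, f
  1-simplices (12): ab, ac, ae, af, bd, be, bf, cd, ce, cf, de, df
  2-simplices (8): abe, abf, ace, acf, bde, bdf, cde, cdf

Hence C_0 ≅ Z^6, C_1 ≅ Z^12, C_2 ≅ Z^8.

The boundary map ∂_1: C_1 → C_0 maps an edge to its endpoints' difference, ∂[p,q] = q − p. For instance
  ∂ce = e − c.
This gives a 6×12 integer matrix of rank 5; reducing to Smith normal form yields diagonal entries (1,1,1,1,1).

Boundary ∂_2: C_2 → C_1 acts by ∂[p,q,r] = [q,r] − [p,r] + [p,q]. For instance
  ∂abe = be − ae + ab,
  ∂abf = bf − af + ab.
As a 12×8 matrix over Z this has rank 7, with invariant factors (1,1,1,1,1,1,1).

Reading off H_k = ker ∂_k / im ∂_{k+1}:

  H_0: rank C_0 − rank ∂_1 = 6 − 5 = 1, and the invariant factors of ∂_1 are all 1, so H_0 = Z.
  H_1: rank ker ∂_1 − rank ∂_2 = (12 − 5) − 7 = 0, and the invariant factors of ∂_2 are all 1, so H_1 = 0.
  H_2: rank ker ∂_2 − rank ∂_3 = (8 − 7) − 0 = 1, and there is no ∂_3, so H_2 = Z.

As a check, the Euler characteristic is 6 − 12 + 8 = 2, which agrees with 1 − 0 + 1 = 2.

Hence the Betti numbers are b_0 = 1, b_1 = 0, b_2 = 1.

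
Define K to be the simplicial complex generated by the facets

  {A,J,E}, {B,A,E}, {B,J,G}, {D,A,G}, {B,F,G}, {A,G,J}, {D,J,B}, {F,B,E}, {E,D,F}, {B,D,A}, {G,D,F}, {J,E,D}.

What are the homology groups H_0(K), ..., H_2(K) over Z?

We work with the vertex ordering A < B < D < E < F < G < J. The simplices of K, each written with vertices in increasing order, are:

  0-simplices (7): A, B, D, E, F, G, J
  1-simplices (18): AB, AD, AE, AG, AJ, BD, BE, BF, BG, BJ, DE, DF, DG, DJ, EF, EJ, FG, GJ
  2-simplices (12): ABD, ABE, ADG, AEJ, AGJ, BDJ, BEF, BFG, BGJ, DEF, DEJ, DFG

giving chain groups C_0 ≅ Z^7, C_1 ≅ Z^18, C_2 ≅ Z^12.

The boundary map ∂_1: C_1 → C_0 sends each edge [p,q] (with p < q) to q − p. For instance
  ∂BG = G − B.
The resulting 7×18 matrix has rank 6, and its Smith normal form has invariant factors (1,1,1,1,1,1).

The boundary map ∂_2: C_2 → C_1 acts by ∂[p,q,r] = [q,r] − [p,r] + [p,q]. For instance
  ∂DEF = EF − DF + DE,
  ∂ADG = DG − AG + AD.
This gives a 18×12 integer matrix of rank 12; reducing to Smith normal form yields diagonal entries (1,1,1,1,1,1,1,1,1,1,1,2).

Computing H_k = (kernel of ∂_k) / (image of ∂_{k+1}):

  H_0: rank C_0 − rank ∂_1 = 7 − 6 = 1, and the invariant factors of ∂_1 are all 1, so H_0 = Z.
  H_1: rank ker ∂_1 − rank ∂_2 = (18 − 6) − 12 = 0, and ∂_2 has invariant factor 2 > 1, so H_1 = Z/2.
  H_2: rank ker ∂_2 − rank ∂_3 = (12 − 12) − 0 = 0, and there is no ∂_3, so H_2 = 0.

H_0 ≅ Z,  H_1 ≅ Z/2,  H_2 = 0.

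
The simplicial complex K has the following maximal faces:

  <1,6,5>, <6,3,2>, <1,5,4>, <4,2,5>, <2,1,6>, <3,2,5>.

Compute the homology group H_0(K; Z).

H_0 ≅ Z.

Fix the vertex order 1 < 2 < 3 < 4 < 5 < 6 and write every simplex with vertices in increasing order. Then dim K = 2 and the simplices of K are:

  0-simplices (6): [1], [2], [3], [4], [5], [6]
  1-simplices (12): [1,2], [1,4], [1,5], [1,6], [2,3], [2,4], [2,5], [2,6], [3,5], [3,6], [4,5], [5,6]
  2-simplices (6): [1,2,6], [1,4,5], [1,5,6], [2,3,5], [2,3,6], [2,4,5]

Hence C_0 ≅ Z^6, C_1 ≅ Z^12, C_2 ≅ Z^6.

∂_1: C_1 → C_0 is given by ∂[p,q] = [q] − [p].
The 6×12 boundary matrix has rank 5 and Smith normal form diag(1,1,1,1,1).

The boundary map ∂_2: C_2 → C_1 sends each 2-simplex [p,q,r] to [q,r] − [p,r] + [p,q]. For instance
  ∂[1,5,6] = [5,6] − [1,6] + [1,5],
  ∂[2,4,5] = [4,5] − [2,5] + [2,4].
This gives a 12×6 integer matrix of rank 6; reducing to Smith normal form yields diagonal entries (1,1,1,1,1,1).

Reading off H_k = ker ∂_k / im ∂_{k+1}:

  H_0: rank C_0 − rank ∂_1 = 6 − 5 = 1, and the invariant factors of ∂_1 are all 1, so H_0 ≅ Z.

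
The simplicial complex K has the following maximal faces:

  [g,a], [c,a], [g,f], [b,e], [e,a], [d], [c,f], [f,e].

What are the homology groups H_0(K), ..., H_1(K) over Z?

Fix the vertex order a < b < c < d < e < f < g and write every simplex with vertices in increasing order. Then dim K = 1 and the simplices of K are:

  0-simplices (7): a, b, c, d, e, f, g
  1-simplices (7): ac, ae, ag, be, cf, ef, fg

Hence C_0 ≅ Z^7, C_1 ≅ Z^7.

∂_1: C_1 → C_0 sends each edge [p,q] (with p < q) to q − p. For instance
  ∂ae = e − a.
The 7×7 boundary matrix has rank 5 and Smith normal form diag(1,1,1,1,1).

Now H_k = ker ∂_k / im ∂_{k+1}, so:

  H_0: rank C_0 − rank ∂_1 = 7 − 5 = 2, and the invariant factors of ∂_1 are all 1, so H_0 = Z^2.
  H_1: rank ker ∂_1 − rank ∂_2 = (7 − 5) − 0 = 2, and there is no ∂_2, so H_1 = Z^2.

H_0 = Z^2,  H_1 = Z^2.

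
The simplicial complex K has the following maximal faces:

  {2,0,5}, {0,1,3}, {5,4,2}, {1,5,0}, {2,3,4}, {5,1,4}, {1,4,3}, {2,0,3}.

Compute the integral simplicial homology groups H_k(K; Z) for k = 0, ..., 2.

We work with the vertex ordering 0 < 1 < 2 < 3 < 4 < 5. The simplices of K, each written with vertices in increasing order, are:

  0-simplices (6): [0], [1], [2], [3], [4], [5]
  1-simplices (12): [0,1], [0,2], [0,3], [0,5], [1,3], [1,4], [1,5], [2,3], [2,4], [2,5], [3,4], [4,5]
  2-simplices (8): [0,1,3], [0,1,5], [0,2,3], [0,2,5], [1,3,4], [1,4,5], [2,3,4], [2,4,5]

giving chain groups C_0 ≅ Z^6, C_1 ≅ Z^12, C_2 ≅ Z^8.

∂_1: C_1 → C_0 maps an edge to its endpoints' difference, ∂[p,q] = q − p. For instance
  ∂[0,2] = [2] − [0].
The resulting 6×12 matrix has rank 5, and its Smith normal form has invariant factors (1,1,1,1,1).

∂_2: C_2 → C_1 acts by ∂[p,q,r] = [q,r] − [p,r] + [p,q]. For instance
  ∂[0,2,3] = [2,3] − [0,3] + [0,2],
  ∂[2,3,4] = [3,4] − [2,4] + [2,3].
This gives a 12×8 integer matrix of rank 7; reducing to Smith normal form yields diagonal entries (1,1,1,1,1,1,1).

From H_k ≅ ker(∂_k) / im(∂_{k+1}) we obtain:

  H_0: rank C_0 − rank ∂_1 = 6 − 5 = 1, and the invariant factors of ∂_1 are all 1, so H_0 ≅ Z.
  H_1: rank ker ∂_1 − rank ∂_2 = (12 − 5) − 7 = 0, and the invariant factors of ∂_2 are all 1, so H_1 ≅ 0.
  H_2: rank ker ∂_2 − rank ∂_3 = (8 − 7) − 0 = 1, and there is no ∂_3, so H_2 ≅ Z.

As a check, the Euler characteristic is 6 − 12 + 8 = 2, which agrees with 1 − 0 + 1 = 2.
(K is a triangulation of the 2-sphere S^2.)

H_0 ≅ Z,  H_1 = 0,  H_2 ≅ Z.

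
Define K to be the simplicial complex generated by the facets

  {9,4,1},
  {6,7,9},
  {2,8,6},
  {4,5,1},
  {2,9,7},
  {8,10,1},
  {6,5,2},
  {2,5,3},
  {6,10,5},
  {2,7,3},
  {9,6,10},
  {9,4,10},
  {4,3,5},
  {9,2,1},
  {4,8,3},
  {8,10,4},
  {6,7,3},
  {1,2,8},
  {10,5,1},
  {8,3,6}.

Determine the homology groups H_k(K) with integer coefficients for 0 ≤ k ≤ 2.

Fix the vertex order 1 < 2 < 3 < 4 < 5 < 6 < 7 < 8 < 9 < 10 and write every simplex with vertices in increasing order. Then dim K = 2 and the simplices of K are:

  0-simplices (10): [1], [2], [3], [4], [5], [6], [7], [8], [9], [10]
  1-simplices (30): (30 of them)
  2-simplices (20): (20 of them)

so the chain groups are C_0 ≅ Z^10, C_1 ≅ Z^30, C_2 ≅ Z^20.

∂_1: C_1 → C_0 sends each edge [p,q] (with p < q) to q − p. For instance
  ∂[5,6] = [6] − [5].
As a 10×30 matrix over Z this has rank 9, with invariant factors (1,1,1,1,1,1,1,1,1).

Boundary ∂_2: C_2 → C_1 acts by ∂[p,q,r] = [q,r] − [p,r] + [p,q]. For instance
  ∂[3,6,8] = [6,8] − [3,8] + [3,6],
  ∂[2,3,7] = [3,7] − [2,7] + [2,3].
This gives a 30×20 integer matrix of rank 20; reducing to Smith normal form yields diagonal entries (1,1,1,1,1,1,1,1,1,1,1,1,1,1,1,1,1,1,1,2).

Now H_k = ker ∂_k / im ∂_{k+1}, so:

  H_0: rank C_0 − rank ∂_1 = 10 − 9 = 1, and the invariant factors of ∂_1 are all 1, so H_0 ≅ Z.
  H_1: rank ker ∂_1 − rank ∂_2 = (30 − 9) − 20 = 1, and ∂_2 has invariant factor 2 > 1, so H_1 ≅ Z ⊕ Z_2.
  H_2: rank ker ∂_2 − rank ∂_3 = (20 − 20) − 0 = 0, and there is no ∂_3, so H_2 ≅ 0.

As a check, the Euler characteristic is 10 − 30 + 20 = 0, which agrees with 1 − 1 + 0 = 0.

H_0 = Z,  H_1 = Z ⊕ Z_2,  H_2 = 0.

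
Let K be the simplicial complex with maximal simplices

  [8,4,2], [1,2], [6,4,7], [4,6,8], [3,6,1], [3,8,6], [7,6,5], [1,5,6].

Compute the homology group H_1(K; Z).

Take the total order 1 < 2 < 3 < 4 < 5 < 6 < 7 < 8 on the vertex set. Then K (dimension 2) consists of the simplices:

  0-simplices (8): [1], [2], [3], [4], [5], [6], [7], [8]
  1-simplices (15): [1,2], [1,3], [1,5], [1,6], [2,4], [2,8], [3,6], [3,8], [4,6], [4,7], [4,8], [5,6], [5,7], [6,7], [6,8]
  2-simplices (7): [1,3,6], [1,5,6], [2,4,8], [3,6,8], [4,6,7], [4,6,8], [5,6,7]

Hence C_0 ≅ Z^8, C_1 ≅ Z^15, C_2 ≅ Z^7.

∂_1: C_1 → C_0 is given by ∂[p,q] = [q] − [p].
This gives a 8×15 integer matrix of rank 7; reducing to Smith normal form yields diagonal entries (1,1,1,1,1,1,1).

The boundary map ∂_2: C_2 → C_1 maps a triangle to the signed sum of its edges. For instance
  ∂[4,6,8] = [6,8] − [4,8] + [4,6],
  ∂[2,4,8] = [4,8] − [2,8] + [2,4].
This gives a 15×7 integer matrix of rank 7; reducing to Smith normal form yields diagonal entries (1,1,1,1,1,1,1).

Computing H_k = (kernel of ∂_k) / (image of ∂_{k+1}):

  H_1: rank ker ∂_1 − rank ∂_2 = (15 − 7) − 7 = 1, and the invariant factors of ∂_2 are all 1, so H_1 = Z.

H_1 ≅ Z.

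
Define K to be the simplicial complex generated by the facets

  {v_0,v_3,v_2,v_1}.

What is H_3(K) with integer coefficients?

H_3 = 0.

Order the vertices as v_0 < v_1 < v_2 < v_3. Listing each simplex with vertices in this order, K has dimension 3 with simplices:

  0-simplices (4): [v_0], [v_1], [v_2], [v_3]
  1-simplices (6): [v_0,v_1], [v_0,v_2], [v_0,v_3], [v_1,v_2], [v_1,v_3], [v_2,v_3]
  2-simplices (4): [v_0,v_1,v_2], [v_0,v_1,v_3], [v_0,v_2,v_3], [v_1,v_2,v_3]
  3-simplices (1): [v_0,v_1,v_2,v_3]

so the chain groups are C_0 ≅ Z^4, C_1 ≅ Z^6, C_2 ≅ Z^4, C_3 ≅ Z^1.

The boundary map ∂_1: C_1 → C_0 sends each edge [p,q] (with p < q) to q − p.
The resulting 4×6 matrix has rank 3, and its Smith normal form has invariant factors (1,1,1).

∂_2: C_2 → C_1 maps a triangle to the signed sum of its edges. For instance
  ∂[v_0,v_2,v_3] = [v_2,v_3] − [v_0,v_3] + [v_0,v_2],
  ∂[v_1,v_2,v_3] = [v_2,v_3] − [v_1,v_3] + [v_1,v_2].
The 6×4 boundary matrix has rank 3 and Smith normal form diag(1,1,1).

The boundary map ∂_3: C_3 → C_2 sends each 3-simplex σ to the alternating sum Σ_i (−1)^i (σ with its i-th vertex removed). For instance
  ∂[v_0,v_1,v_2,v_3] = [v_1,v_2,v_3] − [v_0,v_2,v_3] + [v_0,v_1,v_3] − [v_0,v_1,v_2].
As a 4×1 matrix over Z this has rank 1, with invariant factors (1).

Reading off H_k = ker ∂_k / im ∂_{k+1}:

  H_3: rank ker ∂_3 − rank ∂_4 = (1 − 1) − 0 = 0, and there is no ∂_4, so H_3 ≅ 0.

(K is a triangulation of the 3-simplex.)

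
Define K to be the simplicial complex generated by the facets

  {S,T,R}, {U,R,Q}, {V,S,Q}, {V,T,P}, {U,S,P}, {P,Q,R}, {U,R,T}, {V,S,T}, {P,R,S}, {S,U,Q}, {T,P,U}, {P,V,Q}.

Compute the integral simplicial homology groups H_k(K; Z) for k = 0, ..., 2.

H_0 ≅ Z,  H_1 ≅ Z/2,  H_2 = 0.

We work with the vertex ordering P < Q < R < S < T < U < V. The simplices of K, each written with vertices in increasing order, are:

  0-simplices (7): P, Q, R, S, T, U, V
  1-simplices (18): PQ, PR, PS, PT, PU, PV, QR, QS, QU, QV, RS, RT, RU, ST, SU, SV, TU, TV
  2-simplices (12): PQR, PQV, PRS, PSU, PTU, PTV, QRU, QSU, QSV, RST, RTU, STV

giving chain groups C_0 ≅ Z^7, C_1 ≅ Z^18, C_2 ≅ Z^12.

Boundary ∂_1: C_1 → C_0 is given by ∂[p,q] = [q] − [p]. For instance
  ∂ST = T − S.
The 7×18 boundary matrix has rank 6 and Smith normal form diag(1,1,1,1,1,1).

∂_2: C_2 → C_1 acts by ∂[p,q,r] = [q,r] − [p,r] + [p,q]. For instance
  ∂QSV = SV − QV + QS,
  ∂PTV = TV − PV + PT.
The resulting 18×12 matrix has rank 12, and its Smith normal form has invariant factors (1,1,1,1,1,1,1,1,1,1,1,2).

From H_k ≅ ker(∂_k) / im(∂_{k+1}) we obtain:

  H_0: rank C_0 − rank ∂_1 = 7 − 6 = 1, and the invariant factors of ∂_1 are all 1, so H_0 ≅ Z.
  H_1: rank ker ∂_1 − rank ∂_2 = (18 − 6) − 12 = 0, and ∂_2 has invariant factor 2 > 1, so H_1 ≅ Z/2.
  H_2: rank ker ∂_2 − rank ∂_3 = (12 − 12) − 0 = 0, and there is no ∂_3, so H_2 ≅ 0.

(K is a triangulation of the real projective plane RP^2.)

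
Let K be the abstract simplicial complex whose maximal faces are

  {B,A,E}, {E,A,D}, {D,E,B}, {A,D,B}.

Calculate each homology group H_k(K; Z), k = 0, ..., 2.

H_0 = Z,  H_1 = 0,  H_2 = Z.

Fix the vertex order A < B < D < E and write every simplex with vertices in increasing order. Then dim K = 2 and the simplices of K are:

  0-simplices (4): A, B, D, E
  1-simplices (6): AB, AD, AE, BD, BE, DE
  2-simplices (4): ABD, ABE, ADE, BDE

so the chain groups are C_0 ≅ Z^4, C_1 ≅ Z^6, C_2 ≅ Z^4.

Boundary ∂_1: C_1 → C_0 maps an edge to its endpoints' difference, ∂[p,q] = q − p.
The 4×6 boundary matrix has rank 3 and Smith normal form diag(1,1,1).

The boundary map ∂_2: C_2 → C_1 maps a triangle to the signed sum of its edges. For instance
  ∂BDE = DE − BE + BD,
  ∂ADE = DE − AE + AD.
The 6×4 boundary matrix has rank 3 and Smith normal form diag(1,1,1).

From H_k ≅ ker(∂_k) / im(∂_{k+1}) we obtain:

  H_0: rank C_0 − rank ∂_1 = 4 − 3 = 1, and the invariant factors of ∂_1 are all 1, so H_0 = Z.
  H_1: rank ker ∂_1 − rank ∂_2 = (6 − 3) − 3 = 0, and the invariant factors of ∂_2 are all 1, so H_1 = 0.
  H_2: rank ker ∂_2 − rank ∂_3 = (4 − 3) − 0 = 1, and there is no ∂_3, so H_2 = Z.

As a check, the Euler characteristic is 4 − 6 + 4 = 2, which agrees with 1 − 0 + 1 = 2.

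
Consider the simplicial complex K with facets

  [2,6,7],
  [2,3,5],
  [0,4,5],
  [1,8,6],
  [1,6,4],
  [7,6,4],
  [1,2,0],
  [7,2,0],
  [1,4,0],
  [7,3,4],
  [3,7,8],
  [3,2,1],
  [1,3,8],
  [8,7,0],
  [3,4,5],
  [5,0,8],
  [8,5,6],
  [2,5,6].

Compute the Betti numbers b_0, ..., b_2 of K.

Fix the vertex order 0 < 1 < 2 < 3 < 4 < 5 < 6 < 7 < 8 and write every simplex with vertices in increasing order. Then dim K = 2 and the simplices of K are:

  0-simplices (9): [0], [1], [2], [3], [4], [5], [6], [7], [8]
  1-simplices (27): (27 of them)
  2-simplices (18): [0,1,2], [0,1,4], [0,2,7], [0,4,5], [0,5,8], [0,7,8], [1,2,3], [1,3,8], [1,4,6], [1,6,8], [2,3,5], [2,5,6], [2,6,7], [3,4,5], [3,4,7], [3,7,8], [4,6,7], [5,6,8]

Hence C_0 ≅ Z^9, C_1 ≅ Z^27, C_2 ≅ Z^18.

∂_1: C_1 → C_0 is given by ∂[p,q] = [q] − [p].
The resulting 9×27 matrix has rank 8, and its Smith normal form has invariant factors (1,1,1,1,1,1,1,1).

The boundary map ∂_2: C_2 → C_1 maps a triangle to the signed sum of its edges. For instance
  ∂[0,1,4] = [1,4] − [0,4] + [0,1],
  ∂[1,4,6] = [4,6] − [1,6] + [1,4].
The resulting 27×18 matrix has rank 17, and its Smith normal form has invariant factors (1,1,1,1,1,1,1,1,1,1,1,1,1,1,1,1,1).

Now H_k = ker ∂_k / im ∂_{k+1}, so:

  H_0: rank C_0 − rank ∂_1 = 9 − 8 = 1, and the invariant factors of ∂_1 are all 1, so H_0 ≅ Z.
  H_1: rank ker ∂_1 − rank ∂_2 = (27 − 8) − 17 = 2, and the invariant factors of ∂_2 are all 1, so H_1 ≅ Z^2.
  H_2: rank ker ∂_2 − rank ∂_3 = (18 − 17) − 0 = 1, and there is no ∂_3, so H_2 ≅ Z.

(K is a triangulation of the torus T^2.)

Hence the Betti numbers are b_0 = 1, b_1 = 2, b_2 = 1.

b_0 = 1, b_1 = 2, b_2 = 1.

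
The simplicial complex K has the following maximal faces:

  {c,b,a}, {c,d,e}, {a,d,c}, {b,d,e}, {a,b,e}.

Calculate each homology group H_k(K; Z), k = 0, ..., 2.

H_0 ≅ Z,  H_1 ≅ Z,  H_2 = 0.

We work with the vertex ordering a < b < c < d < e. The simplices of K, each written with vertices in increasing order, are:

  0-simplices (5): a, b, c, d, e
  1-simplices (10): ab, ac, ad, ae, bc, bd, be, cd, ce, de
  2-simplices (5): abc, abe, acd, bde, cde

giving chain groups C_0 ≅ Z^5, C_1 ≅ Z^10, C_2 ≅ Z^5.

∂_1: C_1 → C_0 maps an edge to its endpoints' difference, ∂[p,q] = q − p. For instance
  ∂ce = e − c.
The 5×10 boundary matrix has rank 4 and Smith normal form diag(1,1,1,1).

∂_2: C_2 → C_1 acts by ∂[p,q,r] = [q,r] − [p,r] + [p,q]. For instance
  ∂bde = de − be + bd,
  ∂abc = bc − ac + ab.
This gives a 10×5 integer matrix of rank 5; reducing to Smith normal form yields diagonal entries (1,1,1,1,1).

Now H_k = ker ∂_k / im ∂_{k+1}, so:

  H_0: rank C_0 − rank ∂_1 = 5 − 4 = 1, and the invariant factors of ∂_1 are all 1, so H_0 ≅ Z.
  H_1: rank ker ∂_1 − rank ∂_2 = (10 − 4) − 5 = 1, and the invariant factors of ∂_2 are all 1, so H_1 ≅ Z.
  H_2: rank ker ∂_2 − rank ∂_3 = (5 − 5) − 0 = 0, and there is no ∂_3, so H_2 ≅ 0.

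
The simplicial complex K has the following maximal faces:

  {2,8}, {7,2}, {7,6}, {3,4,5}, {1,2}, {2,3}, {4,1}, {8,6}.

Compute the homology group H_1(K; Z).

H_1 ≅ Z^2.

Order the vertices as 1 < 2 < 3 < 4 < 5 < 6 < 7 < 8. Listing each simplex with vertices in this order, K has dimension 2 with simplices:

  0-simplices (8): [1], [2], [3], [4], [5], [6], [7], [8]
  1-simplices (10): [1,2], [1,4], [2,3], [2,7], [2,8], [3,4], [3,5], [4,5], [6,7], [6,8]
  2-simplices (1): [3,4,5]

so the chain groups are C_0 ≅ Z^8, C_1 ≅ Z^10, C_2 ≅ Z^1.

The boundary map ∂_1: C_1 → C_0 sends each edge [p,q] (with p < q) to q − p.
This gives a 8×10 integer matrix of rank 7; reducing to Smith normal form yields diagonal entries (1,1,1,1,1,1,1).

The boundary map ∂_2: C_2 → C_1 maps a triangle to the signed sum of its edges. For instance
  ∂[3,4,5] = [4,5] − [3,5] + [3,4].
The 10×1 boundary matrix has rank 1 and Smith normal form diag(1).

Reading off H_k = ker ∂_k / im ∂_{k+1}:

  H_1: rank ker ∂_1 − rank ∂_2 = (10 − 7) − 1 = 2, and the invariant factors of ∂_2 are all 1, so H_1 = Z^2.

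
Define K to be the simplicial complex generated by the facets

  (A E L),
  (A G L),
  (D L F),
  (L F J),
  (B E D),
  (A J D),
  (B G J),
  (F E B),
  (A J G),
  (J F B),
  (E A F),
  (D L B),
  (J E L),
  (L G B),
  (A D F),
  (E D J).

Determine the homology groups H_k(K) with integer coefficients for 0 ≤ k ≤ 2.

H_0 ≅ Z,  H_1 ≅ Z^2,  H_2 ≅ Z.

Fix the vertex order A < B < D < E < F < G < J < L and write every simplex with vertices in increasing order. Then dim K = 2 and the simplices of K are:

  0-simplices (8): A, B, D, E, F, G, J, L
  1-simplices (24): AD, AE, AF, AG, AJ, AL, BD, BE, BF, BG, BJ, BL, DE, DF, DJ, DL, EF, EJ, EL, FJ, FL, GJ, GL, JL
  2-simplices (16): ADF, ADJ, AEF, AEL, AGJ, AGL, BDE, BDL, BEF, BFJ, BGJ, BGL, DEJ, DFL, EJL, FJL

Hence C_0 ≅ Z^8, C_1 ≅ Z^24, C_2 ≅ Z^16.

The boundary map ∂_1: C_1 → C_0 is given by ∂[p,q] = [q] − [p].
The 8×24 boundary matrix has rank 7 and Smith normal form diag(1,1,1,1,1,1,1).

The boundary map ∂_2: C_2 → C_1 maps a triangle to the signed sum of its edges. For instance
  ∂BGJ = GJ − BJ + BG,
  ∂BFJ = FJ − BJ + BF.
The 24×16 boundary matrix has rank 15 and Smith normal form diag(1,1,1,1,1,1,1,1,1,1,1,1,1,1,1).

Reading off H_k = ker ∂_k / im ∂_{k+1}:

  H_0: rank C_0 − rank ∂_1 = 8 − 7 = 1, and the invariant factors of ∂_1 are all 1, so H_0 ≅ Z.
  H_1: rank ker ∂_1 − rank ∂_2 = (24 − 7) − 15 = 2, and the invariant factors of ∂_2 are all 1, so H_1 ≅ Z^2.
  H_2: rank ker ∂_2 − rank ∂_3 = (16 − 15) − 0 = 1, and there is no ∂_3, so H_2 ≅ Z.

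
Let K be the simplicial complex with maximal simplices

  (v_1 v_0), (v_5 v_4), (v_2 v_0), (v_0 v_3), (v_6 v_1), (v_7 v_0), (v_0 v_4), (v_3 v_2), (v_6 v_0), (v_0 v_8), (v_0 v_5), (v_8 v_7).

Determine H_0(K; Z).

H_0 ≅ Z.

We work with the vertex ordering v_0 < v_1 < v_2 < v_3 < v_4 < v_5 < v_6 < v_7 < v_8. The simplices of K, each written with vertices in increasing order, are:

  0-simplices (9): [v_0], [v_1], [v_2], [v_3], [v_4], [v_5], [v_6], [v_7], [v_8]
  1-simplices (12): [v_0,v_1], [v_0,v_2], [v_0,v_3], [v_0,v_4], [v_0,v_5], [v_0,v_6], [v_0,v_7], [v_0,v_8], [v_1,v_6], [v_2,v_3], [v_4,v_5], [v_7,v_8]

so the chain groups are C_0 ≅ Z^9, C_1 ≅ Z^12.

∂_1: C_1 → C_0 sends each edge [p,q] (with p < q) to q − p. For instance
  ∂[v_0,v_7] = [v_7] − [v_0].
The resulting 9×12 matrix has rank 8, and its Smith normal form has invariant factors (1,1,1,1,1,1,1,1).

Now H_k = ker ∂_k / im ∂_{k+1}, so:

  H_0: rank C_0 − rank ∂_1 = 9 − 8 = 1, and the invariant factors of ∂_1 are all 1, so H_0 = Z.

(K is a triangulation of a wedge of 4 circles.)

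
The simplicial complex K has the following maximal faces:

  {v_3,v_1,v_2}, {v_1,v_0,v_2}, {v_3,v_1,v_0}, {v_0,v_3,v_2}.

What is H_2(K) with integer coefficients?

H_2 ≅ Z.

We work with the vertex ordering v_0 < v_1 < v_2 < v_3. The simplices of K, each written with vertices in increasing order, are:

  0-simplices (4): [v_0], [v_1], [v_2], [v_3]
  1-simplices (6): [v_0,v_1], [v_0,v_2], [v_0,v_3], [v_1,v_2], [v_1,v_3], [v_2,v_3]
  2-simplices (4): [v_0,v_1,v_2], [v_0,v_1,v_3], [v_0,v_2,v_3], [v_1,v_2,v_3]

so the chain groups are C_0 ≅ Z^4, C_1 ≅ Z^6, C_2 ≅ Z^4.

Boundary ∂_1: C_1 → C_0 is given by ∂[p,q] = [q] − [p].
This gives a 4×6 integer matrix of rank 3; reducing to Smith normal form yields diagonal entries (1,1,1).

∂_2: C_2 → C_1 acts by ∂[p,q,r] = [q,r] − [p,r] + [p,q]. For instance
  ∂[v_1,v_2,v_3] = [v_2,v_3] − [v_1,v_3] + [v_1,v_2],
  ∂[v_0,v_1,v_3] = [v_1,v_3] − [v_0,v_3] + [v_0,v_1].
The resulting 6×4 matrix has rank 3, and its Smith normal form has invariant factors (1,1,1).

Reading off H_k = ker ∂_k / im ∂_{k+1}:

  H_2: rank ker ∂_2 − rank ∂_3 = (4 − 3) − 0 = 1, and there is no ∂_3, so H_2 ≅ Z.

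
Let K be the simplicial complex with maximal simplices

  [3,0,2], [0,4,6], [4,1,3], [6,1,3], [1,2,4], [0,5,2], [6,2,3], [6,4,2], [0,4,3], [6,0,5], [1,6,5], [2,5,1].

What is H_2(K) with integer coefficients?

Take the total order 0 < 1 < 2 < 3 < 4 < 5 < 6 on the vertex set. Then K (dimension 2) consists of the simplices:

  0-simplices (7): [0], [1], [2], [3], [4], [5], [6]
  1-simplices (18): [0,2], [0,3], [0,4], [0,5], [0,6], [1,2], [1,3], [1,4], [1,5], [1,6], [2,3], [2,4], [2,5], [2,6], [3,4], [3,6], [4,6], [5,6]
  2-simplices (12): [0,2,3], [0,2,5], [0,3,4], [0,4,6], [0,5,6], [1,2,4], [1,2,5], [1,3,4], [1,3,6], [1,5,6], [2,3,6], [2,4,6]

giving chain groups C_0 ≅ Z^7, C_1 ≅ Z^18, C_2 ≅ Z^12.

Boundary ∂_1: C_1 → C_0 maps an edge to its endpoints' difference, ∂[p,q] = q − p. For instance
  ∂[0,4] = [4] − [0].
The 7×18 boundary matrix has rank 6 and Smith normal form diag(1,1,1,1,1,1).

The boundary map ∂_2: C_2 → C_1 acts by ∂[p,q,r] = [q,r] − [p,r] + [p,q]. For instance
  ∂[1,2,5] = [2,5] − [1,5] + [1,2],
  ∂[1,2,4] = [2,4] − [1,4] + [1,2].
As a 18×12 matrix over Z this has rank 12, with invariant factors (1,1,1,1,1,1,1,1,1,1,1,2).

From H_k ≅ ker(∂_k) / im(∂_{k+1}) we obtain:

  H_2: rank ker ∂_2 − rank ∂_3 = (12 − 12) − 0 = 0, and there is no ∂_3, so H_2 ≅ 0.

H_2 ≅ 0.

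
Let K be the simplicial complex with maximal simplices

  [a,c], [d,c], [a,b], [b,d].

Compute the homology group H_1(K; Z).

H_1 ≅ Z.

Fix the vertex order a < b < c < d and write every simplex with vertices in increasing order. Then dim K = 1 and the simplices of K are:

  0-simplices (4): a, b, c, d
  1-simplices (4): ab, ac, bd, cd

so the chain groups are C_0 ≅ Z^4, C_1 ≅ Z^4.

Boundary ∂_1: C_1 → C_0 maps an edge to its endpoints' difference, ∂[p,q] = q − p.
This gives a 4×4 integer matrix of rank 3; reducing to Smith normal form yields diagonal entries (1,1,1).

Computing H_k = (kernel of ∂_k) / (image of ∂_{k+1}):

  H_1: rank ker ∂_1 − rank ∂_2 = (4 − 3) − 0 = 1, and there is no ∂_2, so H_1 = Z.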